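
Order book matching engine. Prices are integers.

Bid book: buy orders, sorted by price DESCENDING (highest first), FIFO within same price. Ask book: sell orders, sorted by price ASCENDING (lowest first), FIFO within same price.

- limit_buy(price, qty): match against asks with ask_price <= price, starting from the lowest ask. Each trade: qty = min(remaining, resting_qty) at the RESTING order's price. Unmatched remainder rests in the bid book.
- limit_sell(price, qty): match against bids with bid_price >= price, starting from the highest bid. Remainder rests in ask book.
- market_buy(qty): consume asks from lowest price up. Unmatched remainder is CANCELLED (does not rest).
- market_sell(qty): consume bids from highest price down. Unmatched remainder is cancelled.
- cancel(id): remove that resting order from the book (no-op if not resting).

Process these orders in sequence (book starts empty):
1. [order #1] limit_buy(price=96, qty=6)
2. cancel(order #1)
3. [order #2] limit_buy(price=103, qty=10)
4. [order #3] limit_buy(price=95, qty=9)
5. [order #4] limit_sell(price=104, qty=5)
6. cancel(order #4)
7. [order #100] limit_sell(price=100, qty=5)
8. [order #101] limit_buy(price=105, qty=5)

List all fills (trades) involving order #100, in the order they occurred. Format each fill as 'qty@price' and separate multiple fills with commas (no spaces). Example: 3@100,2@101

Answer: 5@103

Derivation:
After op 1 [order #1] limit_buy(price=96, qty=6): fills=none; bids=[#1:6@96] asks=[-]
After op 2 cancel(order #1): fills=none; bids=[-] asks=[-]
After op 3 [order #2] limit_buy(price=103, qty=10): fills=none; bids=[#2:10@103] asks=[-]
After op 4 [order #3] limit_buy(price=95, qty=9): fills=none; bids=[#2:10@103 #3:9@95] asks=[-]
After op 5 [order #4] limit_sell(price=104, qty=5): fills=none; bids=[#2:10@103 #3:9@95] asks=[#4:5@104]
After op 6 cancel(order #4): fills=none; bids=[#2:10@103 #3:9@95] asks=[-]
After op 7 [order #100] limit_sell(price=100, qty=5): fills=#2x#100:5@103; bids=[#2:5@103 #3:9@95] asks=[-]
After op 8 [order #101] limit_buy(price=105, qty=5): fills=none; bids=[#101:5@105 #2:5@103 #3:9@95] asks=[-]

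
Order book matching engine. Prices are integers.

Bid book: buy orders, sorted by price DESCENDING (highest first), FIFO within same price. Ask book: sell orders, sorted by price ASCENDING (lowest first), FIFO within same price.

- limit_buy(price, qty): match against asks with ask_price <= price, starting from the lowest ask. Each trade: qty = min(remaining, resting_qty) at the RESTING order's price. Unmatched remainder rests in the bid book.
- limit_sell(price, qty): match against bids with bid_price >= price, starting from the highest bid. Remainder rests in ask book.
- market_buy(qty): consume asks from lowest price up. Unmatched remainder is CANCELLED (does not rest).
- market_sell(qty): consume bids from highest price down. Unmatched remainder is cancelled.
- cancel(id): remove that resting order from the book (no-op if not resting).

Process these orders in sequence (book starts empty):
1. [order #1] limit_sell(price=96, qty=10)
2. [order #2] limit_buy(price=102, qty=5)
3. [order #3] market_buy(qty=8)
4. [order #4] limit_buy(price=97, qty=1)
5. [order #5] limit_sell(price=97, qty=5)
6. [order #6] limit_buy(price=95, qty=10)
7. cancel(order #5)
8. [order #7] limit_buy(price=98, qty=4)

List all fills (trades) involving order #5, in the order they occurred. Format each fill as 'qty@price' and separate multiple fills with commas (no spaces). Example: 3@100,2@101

After op 1 [order #1] limit_sell(price=96, qty=10): fills=none; bids=[-] asks=[#1:10@96]
After op 2 [order #2] limit_buy(price=102, qty=5): fills=#2x#1:5@96; bids=[-] asks=[#1:5@96]
After op 3 [order #3] market_buy(qty=8): fills=#3x#1:5@96; bids=[-] asks=[-]
After op 4 [order #4] limit_buy(price=97, qty=1): fills=none; bids=[#4:1@97] asks=[-]
After op 5 [order #5] limit_sell(price=97, qty=5): fills=#4x#5:1@97; bids=[-] asks=[#5:4@97]
After op 6 [order #6] limit_buy(price=95, qty=10): fills=none; bids=[#6:10@95] asks=[#5:4@97]
After op 7 cancel(order #5): fills=none; bids=[#6:10@95] asks=[-]
After op 8 [order #7] limit_buy(price=98, qty=4): fills=none; bids=[#7:4@98 #6:10@95] asks=[-]

Answer: 1@97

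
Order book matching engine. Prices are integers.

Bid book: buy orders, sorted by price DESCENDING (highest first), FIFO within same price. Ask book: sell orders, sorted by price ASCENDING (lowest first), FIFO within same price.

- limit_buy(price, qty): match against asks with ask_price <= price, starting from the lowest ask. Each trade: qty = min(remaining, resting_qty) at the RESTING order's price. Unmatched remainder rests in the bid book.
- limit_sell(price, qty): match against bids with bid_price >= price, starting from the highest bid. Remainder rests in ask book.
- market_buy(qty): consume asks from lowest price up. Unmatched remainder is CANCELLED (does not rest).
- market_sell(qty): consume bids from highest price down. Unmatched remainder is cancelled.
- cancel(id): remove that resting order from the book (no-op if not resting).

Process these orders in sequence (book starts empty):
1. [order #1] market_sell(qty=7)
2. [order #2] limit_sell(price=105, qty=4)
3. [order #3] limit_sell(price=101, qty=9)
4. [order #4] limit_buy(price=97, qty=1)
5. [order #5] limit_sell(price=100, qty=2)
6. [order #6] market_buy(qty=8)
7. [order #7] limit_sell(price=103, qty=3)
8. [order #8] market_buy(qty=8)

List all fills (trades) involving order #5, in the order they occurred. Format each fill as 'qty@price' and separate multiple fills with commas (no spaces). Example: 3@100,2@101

After op 1 [order #1] market_sell(qty=7): fills=none; bids=[-] asks=[-]
After op 2 [order #2] limit_sell(price=105, qty=4): fills=none; bids=[-] asks=[#2:4@105]
After op 3 [order #3] limit_sell(price=101, qty=9): fills=none; bids=[-] asks=[#3:9@101 #2:4@105]
After op 4 [order #4] limit_buy(price=97, qty=1): fills=none; bids=[#4:1@97] asks=[#3:9@101 #2:4@105]
After op 5 [order #5] limit_sell(price=100, qty=2): fills=none; bids=[#4:1@97] asks=[#5:2@100 #3:9@101 #2:4@105]
After op 6 [order #6] market_buy(qty=8): fills=#6x#5:2@100 #6x#3:6@101; bids=[#4:1@97] asks=[#3:3@101 #2:4@105]
After op 7 [order #7] limit_sell(price=103, qty=3): fills=none; bids=[#4:1@97] asks=[#3:3@101 #7:3@103 #2:4@105]
After op 8 [order #8] market_buy(qty=8): fills=#8x#3:3@101 #8x#7:3@103 #8x#2:2@105; bids=[#4:1@97] asks=[#2:2@105]

Answer: 2@100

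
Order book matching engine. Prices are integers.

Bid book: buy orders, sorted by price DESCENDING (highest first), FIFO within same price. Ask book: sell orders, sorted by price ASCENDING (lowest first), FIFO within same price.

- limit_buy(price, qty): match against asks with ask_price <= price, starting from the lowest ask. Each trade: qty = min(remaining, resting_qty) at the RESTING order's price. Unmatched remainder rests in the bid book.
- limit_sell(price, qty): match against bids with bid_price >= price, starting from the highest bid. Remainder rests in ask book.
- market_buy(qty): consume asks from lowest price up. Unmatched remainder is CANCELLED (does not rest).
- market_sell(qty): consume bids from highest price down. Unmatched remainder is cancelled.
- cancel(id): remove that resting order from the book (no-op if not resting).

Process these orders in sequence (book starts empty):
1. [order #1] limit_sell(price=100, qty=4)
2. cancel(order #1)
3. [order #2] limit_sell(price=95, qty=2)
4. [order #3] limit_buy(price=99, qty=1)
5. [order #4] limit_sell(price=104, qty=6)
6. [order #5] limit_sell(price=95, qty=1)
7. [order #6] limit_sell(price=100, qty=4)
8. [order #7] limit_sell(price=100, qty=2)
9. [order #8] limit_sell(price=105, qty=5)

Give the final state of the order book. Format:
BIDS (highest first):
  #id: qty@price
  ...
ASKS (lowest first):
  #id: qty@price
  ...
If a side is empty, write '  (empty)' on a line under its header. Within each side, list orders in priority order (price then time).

Answer: BIDS (highest first):
  (empty)
ASKS (lowest first):
  #2: 1@95
  #5: 1@95
  #6: 4@100
  #7: 2@100
  #4: 6@104
  #8: 5@105

Derivation:
After op 1 [order #1] limit_sell(price=100, qty=4): fills=none; bids=[-] asks=[#1:4@100]
After op 2 cancel(order #1): fills=none; bids=[-] asks=[-]
After op 3 [order #2] limit_sell(price=95, qty=2): fills=none; bids=[-] asks=[#2:2@95]
After op 4 [order #3] limit_buy(price=99, qty=1): fills=#3x#2:1@95; bids=[-] asks=[#2:1@95]
After op 5 [order #4] limit_sell(price=104, qty=6): fills=none; bids=[-] asks=[#2:1@95 #4:6@104]
After op 6 [order #5] limit_sell(price=95, qty=1): fills=none; bids=[-] asks=[#2:1@95 #5:1@95 #4:6@104]
After op 7 [order #6] limit_sell(price=100, qty=4): fills=none; bids=[-] asks=[#2:1@95 #5:1@95 #6:4@100 #4:6@104]
After op 8 [order #7] limit_sell(price=100, qty=2): fills=none; bids=[-] asks=[#2:1@95 #5:1@95 #6:4@100 #7:2@100 #4:6@104]
After op 9 [order #8] limit_sell(price=105, qty=5): fills=none; bids=[-] asks=[#2:1@95 #5:1@95 #6:4@100 #7:2@100 #4:6@104 #8:5@105]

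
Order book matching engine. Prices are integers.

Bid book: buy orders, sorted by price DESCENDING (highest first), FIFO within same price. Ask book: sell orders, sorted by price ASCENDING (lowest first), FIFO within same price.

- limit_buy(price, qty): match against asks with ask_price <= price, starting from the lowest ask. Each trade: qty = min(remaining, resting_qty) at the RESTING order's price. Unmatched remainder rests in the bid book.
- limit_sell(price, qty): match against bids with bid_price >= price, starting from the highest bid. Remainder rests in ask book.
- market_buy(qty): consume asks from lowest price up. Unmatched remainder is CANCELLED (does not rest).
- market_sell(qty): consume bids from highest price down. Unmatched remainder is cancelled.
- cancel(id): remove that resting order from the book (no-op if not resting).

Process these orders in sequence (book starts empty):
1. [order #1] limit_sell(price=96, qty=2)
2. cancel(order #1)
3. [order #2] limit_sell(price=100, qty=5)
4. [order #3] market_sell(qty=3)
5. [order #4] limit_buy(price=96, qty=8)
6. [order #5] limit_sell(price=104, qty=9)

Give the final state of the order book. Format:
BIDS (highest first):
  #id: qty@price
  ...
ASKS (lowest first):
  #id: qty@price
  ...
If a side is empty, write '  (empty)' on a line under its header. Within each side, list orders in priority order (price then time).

After op 1 [order #1] limit_sell(price=96, qty=2): fills=none; bids=[-] asks=[#1:2@96]
After op 2 cancel(order #1): fills=none; bids=[-] asks=[-]
After op 3 [order #2] limit_sell(price=100, qty=5): fills=none; bids=[-] asks=[#2:5@100]
After op 4 [order #3] market_sell(qty=3): fills=none; bids=[-] asks=[#2:5@100]
After op 5 [order #4] limit_buy(price=96, qty=8): fills=none; bids=[#4:8@96] asks=[#2:5@100]
After op 6 [order #5] limit_sell(price=104, qty=9): fills=none; bids=[#4:8@96] asks=[#2:5@100 #5:9@104]

Answer: BIDS (highest first):
  #4: 8@96
ASKS (lowest first):
  #2: 5@100
  #5: 9@104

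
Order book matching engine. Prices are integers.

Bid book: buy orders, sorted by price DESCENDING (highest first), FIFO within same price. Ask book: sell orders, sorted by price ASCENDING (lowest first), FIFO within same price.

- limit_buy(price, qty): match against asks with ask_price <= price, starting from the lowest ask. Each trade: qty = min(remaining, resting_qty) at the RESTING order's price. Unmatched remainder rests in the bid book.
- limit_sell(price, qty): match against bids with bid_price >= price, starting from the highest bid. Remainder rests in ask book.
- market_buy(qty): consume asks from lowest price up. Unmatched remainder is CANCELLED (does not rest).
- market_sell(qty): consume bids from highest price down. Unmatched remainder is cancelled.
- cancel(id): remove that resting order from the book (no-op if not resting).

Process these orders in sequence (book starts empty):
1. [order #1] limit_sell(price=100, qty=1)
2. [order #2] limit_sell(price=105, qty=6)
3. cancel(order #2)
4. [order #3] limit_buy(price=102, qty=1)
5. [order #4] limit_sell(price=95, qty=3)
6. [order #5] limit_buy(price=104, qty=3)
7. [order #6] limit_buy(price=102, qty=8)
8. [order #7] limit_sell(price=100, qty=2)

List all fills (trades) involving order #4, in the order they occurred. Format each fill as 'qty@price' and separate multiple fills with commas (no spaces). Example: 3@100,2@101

After op 1 [order #1] limit_sell(price=100, qty=1): fills=none; bids=[-] asks=[#1:1@100]
After op 2 [order #2] limit_sell(price=105, qty=6): fills=none; bids=[-] asks=[#1:1@100 #2:6@105]
After op 3 cancel(order #2): fills=none; bids=[-] asks=[#1:1@100]
After op 4 [order #3] limit_buy(price=102, qty=1): fills=#3x#1:1@100; bids=[-] asks=[-]
After op 5 [order #4] limit_sell(price=95, qty=3): fills=none; bids=[-] asks=[#4:3@95]
After op 6 [order #5] limit_buy(price=104, qty=3): fills=#5x#4:3@95; bids=[-] asks=[-]
After op 7 [order #6] limit_buy(price=102, qty=8): fills=none; bids=[#6:8@102] asks=[-]
After op 8 [order #7] limit_sell(price=100, qty=2): fills=#6x#7:2@102; bids=[#6:6@102] asks=[-]

Answer: 3@95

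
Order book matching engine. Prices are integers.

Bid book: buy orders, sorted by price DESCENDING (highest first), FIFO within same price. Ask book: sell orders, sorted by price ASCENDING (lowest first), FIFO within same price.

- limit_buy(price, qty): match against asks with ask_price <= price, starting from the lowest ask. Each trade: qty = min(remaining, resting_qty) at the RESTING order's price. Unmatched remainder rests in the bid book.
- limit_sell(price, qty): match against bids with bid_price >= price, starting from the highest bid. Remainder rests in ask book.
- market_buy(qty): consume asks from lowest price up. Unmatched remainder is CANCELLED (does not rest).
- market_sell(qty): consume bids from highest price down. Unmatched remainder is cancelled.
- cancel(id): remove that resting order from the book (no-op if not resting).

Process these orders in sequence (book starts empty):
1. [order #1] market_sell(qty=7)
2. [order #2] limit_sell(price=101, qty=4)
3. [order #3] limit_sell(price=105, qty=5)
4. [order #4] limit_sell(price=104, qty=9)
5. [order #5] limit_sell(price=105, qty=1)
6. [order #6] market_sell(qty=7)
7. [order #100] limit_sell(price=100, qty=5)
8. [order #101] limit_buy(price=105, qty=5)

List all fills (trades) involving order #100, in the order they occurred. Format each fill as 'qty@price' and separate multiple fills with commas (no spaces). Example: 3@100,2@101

Answer: 5@100

Derivation:
After op 1 [order #1] market_sell(qty=7): fills=none; bids=[-] asks=[-]
After op 2 [order #2] limit_sell(price=101, qty=4): fills=none; bids=[-] asks=[#2:4@101]
After op 3 [order #3] limit_sell(price=105, qty=5): fills=none; bids=[-] asks=[#2:4@101 #3:5@105]
After op 4 [order #4] limit_sell(price=104, qty=9): fills=none; bids=[-] asks=[#2:4@101 #4:9@104 #3:5@105]
After op 5 [order #5] limit_sell(price=105, qty=1): fills=none; bids=[-] asks=[#2:4@101 #4:9@104 #3:5@105 #5:1@105]
After op 6 [order #6] market_sell(qty=7): fills=none; bids=[-] asks=[#2:4@101 #4:9@104 #3:5@105 #5:1@105]
After op 7 [order #100] limit_sell(price=100, qty=5): fills=none; bids=[-] asks=[#100:5@100 #2:4@101 #4:9@104 #3:5@105 #5:1@105]
After op 8 [order #101] limit_buy(price=105, qty=5): fills=#101x#100:5@100; bids=[-] asks=[#2:4@101 #4:9@104 #3:5@105 #5:1@105]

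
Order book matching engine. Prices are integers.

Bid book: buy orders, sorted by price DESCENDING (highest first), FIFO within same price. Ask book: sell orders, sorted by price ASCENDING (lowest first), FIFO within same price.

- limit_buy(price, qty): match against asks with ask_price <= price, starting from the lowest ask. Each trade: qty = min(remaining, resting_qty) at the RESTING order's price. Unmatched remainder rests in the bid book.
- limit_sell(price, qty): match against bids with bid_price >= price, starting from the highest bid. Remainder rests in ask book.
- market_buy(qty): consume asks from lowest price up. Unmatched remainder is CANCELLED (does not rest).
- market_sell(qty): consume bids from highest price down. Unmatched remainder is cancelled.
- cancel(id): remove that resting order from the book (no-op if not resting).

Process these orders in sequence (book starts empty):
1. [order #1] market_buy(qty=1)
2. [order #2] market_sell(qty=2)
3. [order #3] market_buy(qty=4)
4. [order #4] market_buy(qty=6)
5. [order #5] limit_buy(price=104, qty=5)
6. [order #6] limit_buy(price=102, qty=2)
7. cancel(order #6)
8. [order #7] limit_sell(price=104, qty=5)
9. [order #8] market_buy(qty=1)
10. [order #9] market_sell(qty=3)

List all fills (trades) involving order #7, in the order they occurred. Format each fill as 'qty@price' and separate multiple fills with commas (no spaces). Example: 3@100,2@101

Answer: 5@104

Derivation:
After op 1 [order #1] market_buy(qty=1): fills=none; bids=[-] asks=[-]
After op 2 [order #2] market_sell(qty=2): fills=none; bids=[-] asks=[-]
After op 3 [order #3] market_buy(qty=4): fills=none; bids=[-] asks=[-]
After op 4 [order #4] market_buy(qty=6): fills=none; bids=[-] asks=[-]
After op 5 [order #5] limit_buy(price=104, qty=5): fills=none; bids=[#5:5@104] asks=[-]
After op 6 [order #6] limit_buy(price=102, qty=2): fills=none; bids=[#5:5@104 #6:2@102] asks=[-]
After op 7 cancel(order #6): fills=none; bids=[#5:5@104] asks=[-]
After op 8 [order #7] limit_sell(price=104, qty=5): fills=#5x#7:5@104; bids=[-] asks=[-]
After op 9 [order #8] market_buy(qty=1): fills=none; bids=[-] asks=[-]
After op 10 [order #9] market_sell(qty=3): fills=none; bids=[-] asks=[-]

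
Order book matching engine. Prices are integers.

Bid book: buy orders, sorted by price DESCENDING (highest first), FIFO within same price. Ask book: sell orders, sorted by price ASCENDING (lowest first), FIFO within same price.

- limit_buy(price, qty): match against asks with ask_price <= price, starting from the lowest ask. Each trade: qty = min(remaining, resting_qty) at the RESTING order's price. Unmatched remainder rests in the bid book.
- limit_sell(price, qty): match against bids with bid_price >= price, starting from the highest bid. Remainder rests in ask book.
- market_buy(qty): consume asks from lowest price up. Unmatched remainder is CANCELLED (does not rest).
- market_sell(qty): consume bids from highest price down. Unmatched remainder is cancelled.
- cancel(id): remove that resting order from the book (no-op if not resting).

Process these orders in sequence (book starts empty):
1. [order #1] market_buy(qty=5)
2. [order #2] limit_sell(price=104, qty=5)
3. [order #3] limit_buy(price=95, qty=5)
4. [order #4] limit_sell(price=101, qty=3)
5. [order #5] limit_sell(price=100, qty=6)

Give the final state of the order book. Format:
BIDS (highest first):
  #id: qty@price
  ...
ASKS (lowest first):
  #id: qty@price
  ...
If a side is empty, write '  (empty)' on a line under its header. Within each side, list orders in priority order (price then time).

Answer: BIDS (highest first):
  #3: 5@95
ASKS (lowest first):
  #5: 6@100
  #4: 3@101
  #2: 5@104

Derivation:
After op 1 [order #1] market_buy(qty=5): fills=none; bids=[-] asks=[-]
After op 2 [order #2] limit_sell(price=104, qty=5): fills=none; bids=[-] asks=[#2:5@104]
After op 3 [order #3] limit_buy(price=95, qty=5): fills=none; bids=[#3:5@95] asks=[#2:5@104]
After op 4 [order #4] limit_sell(price=101, qty=3): fills=none; bids=[#3:5@95] asks=[#4:3@101 #2:5@104]
After op 5 [order #5] limit_sell(price=100, qty=6): fills=none; bids=[#3:5@95] asks=[#5:6@100 #4:3@101 #2:5@104]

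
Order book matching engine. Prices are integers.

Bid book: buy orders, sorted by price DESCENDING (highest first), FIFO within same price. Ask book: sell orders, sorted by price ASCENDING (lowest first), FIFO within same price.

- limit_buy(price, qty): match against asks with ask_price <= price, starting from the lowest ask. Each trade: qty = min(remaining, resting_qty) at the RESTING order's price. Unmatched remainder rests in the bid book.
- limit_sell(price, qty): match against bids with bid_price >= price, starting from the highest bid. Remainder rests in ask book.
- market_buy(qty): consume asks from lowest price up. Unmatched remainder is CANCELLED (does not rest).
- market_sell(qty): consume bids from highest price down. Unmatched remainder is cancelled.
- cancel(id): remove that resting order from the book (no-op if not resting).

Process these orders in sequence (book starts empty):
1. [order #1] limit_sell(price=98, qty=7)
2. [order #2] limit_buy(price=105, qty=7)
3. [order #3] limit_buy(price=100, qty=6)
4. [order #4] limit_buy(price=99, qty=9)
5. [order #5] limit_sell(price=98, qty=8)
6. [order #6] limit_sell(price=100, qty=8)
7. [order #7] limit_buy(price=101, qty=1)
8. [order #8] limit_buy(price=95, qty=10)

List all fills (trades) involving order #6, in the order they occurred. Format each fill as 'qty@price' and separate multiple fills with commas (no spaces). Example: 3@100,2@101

Answer: 1@100

Derivation:
After op 1 [order #1] limit_sell(price=98, qty=7): fills=none; bids=[-] asks=[#1:7@98]
After op 2 [order #2] limit_buy(price=105, qty=7): fills=#2x#1:7@98; bids=[-] asks=[-]
After op 3 [order #3] limit_buy(price=100, qty=6): fills=none; bids=[#3:6@100] asks=[-]
After op 4 [order #4] limit_buy(price=99, qty=9): fills=none; bids=[#3:6@100 #4:9@99] asks=[-]
After op 5 [order #5] limit_sell(price=98, qty=8): fills=#3x#5:6@100 #4x#5:2@99; bids=[#4:7@99] asks=[-]
After op 6 [order #6] limit_sell(price=100, qty=8): fills=none; bids=[#4:7@99] asks=[#6:8@100]
After op 7 [order #7] limit_buy(price=101, qty=1): fills=#7x#6:1@100; bids=[#4:7@99] asks=[#6:7@100]
After op 8 [order #8] limit_buy(price=95, qty=10): fills=none; bids=[#4:7@99 #8:10@95] asks=[#6:7@100]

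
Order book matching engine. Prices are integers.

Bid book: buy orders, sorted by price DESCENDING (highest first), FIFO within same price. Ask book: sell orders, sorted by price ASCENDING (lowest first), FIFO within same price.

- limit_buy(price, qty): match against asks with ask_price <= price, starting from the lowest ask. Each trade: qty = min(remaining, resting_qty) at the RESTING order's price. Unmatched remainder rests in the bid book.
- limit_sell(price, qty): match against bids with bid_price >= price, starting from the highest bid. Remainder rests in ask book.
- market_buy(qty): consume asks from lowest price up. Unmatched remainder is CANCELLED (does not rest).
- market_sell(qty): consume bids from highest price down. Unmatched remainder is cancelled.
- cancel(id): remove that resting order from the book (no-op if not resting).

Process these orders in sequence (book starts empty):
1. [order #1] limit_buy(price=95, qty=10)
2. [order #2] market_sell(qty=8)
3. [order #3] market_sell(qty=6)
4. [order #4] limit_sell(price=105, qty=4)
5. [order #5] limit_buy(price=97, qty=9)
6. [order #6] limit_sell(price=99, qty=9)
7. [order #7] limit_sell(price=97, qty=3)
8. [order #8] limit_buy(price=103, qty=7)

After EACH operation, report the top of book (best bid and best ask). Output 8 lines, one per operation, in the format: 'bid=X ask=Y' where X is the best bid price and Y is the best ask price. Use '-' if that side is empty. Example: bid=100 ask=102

After op 1 [order #1] limit_buy(price=95, qty=10): fills=none; bids=[#1:10@95] asks=[-]
After op 2 [order #2] market_sell(qty=8): fills=#1x#2:8@95; bids=[#1:2@95] asks=[-]
After op 3 [order #3] market_sell(qty=6): fills=#1x#3:2@95; bids=[-] asks=[-]
After op 4 [order #4] limit_sell(price=105, qty=4): fills=none; bids=[-] asks=[#4:4@105]
After op 5 [order #5] limit_buy(price=97, qty=9): fills=none; bids=[#5:9@97] asks=[#4:4@105]
After op 6 [order #6] limit_sell(price=99, qty=9): fills=none; bids=[#5:9@97] asks=[#6:9@99 #4:4@105]
After op 7 [order #7] limit_sell(price=97, qty=3): fills=#5x#7:3@97; bids=[#5:6@97] asks=[#6:9@99 #4:4@105]
After op 8 [order #8] limit_buy(price=103, qty=7): fills=#8x#6:7@99; bids=[#5:6@97] asks=[#6:2@99 #4:4@105]

Answer: bid=95 ask=-
bid=95 ask=-
bid=- ask=-
bid=- ask=105
bid=97 ask=105
bid=97 ask=99
bid=97 ask=99
bid=97 ask=99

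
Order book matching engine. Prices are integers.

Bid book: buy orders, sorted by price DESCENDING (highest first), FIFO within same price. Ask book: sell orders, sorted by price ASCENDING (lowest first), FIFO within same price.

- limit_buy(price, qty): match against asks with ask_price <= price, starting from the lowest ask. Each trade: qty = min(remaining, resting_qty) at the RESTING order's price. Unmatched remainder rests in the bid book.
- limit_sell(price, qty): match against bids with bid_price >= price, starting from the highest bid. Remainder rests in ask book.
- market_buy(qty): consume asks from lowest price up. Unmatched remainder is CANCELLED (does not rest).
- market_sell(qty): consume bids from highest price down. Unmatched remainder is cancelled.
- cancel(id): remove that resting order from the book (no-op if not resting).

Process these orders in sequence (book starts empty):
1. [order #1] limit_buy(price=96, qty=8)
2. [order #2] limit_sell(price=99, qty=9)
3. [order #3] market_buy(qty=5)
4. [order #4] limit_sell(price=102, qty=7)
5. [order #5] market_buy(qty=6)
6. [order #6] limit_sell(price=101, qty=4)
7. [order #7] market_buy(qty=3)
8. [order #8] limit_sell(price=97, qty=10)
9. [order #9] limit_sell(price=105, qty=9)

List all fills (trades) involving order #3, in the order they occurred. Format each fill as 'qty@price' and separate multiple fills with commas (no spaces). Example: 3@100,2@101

After op 1 [order #1] limit_buy(price=96, qty=8): fills=none; bids=[#1:8@96] asks=[-]
After op 2 [order #2] limit_sell(price=99, qty=9): fills=none; bids=[#1:8@96] asks=[#2:9@99]
After op 3 [order #3] market_buy(qty=5): fills=#3x#2:5@99; bids=[#1:8@96] asks=[#2:4@99]
After op 4 [order #4] limit_sell(price=102, qty=7): fills=none; bids=[#1:8@96] asks=[#2:4@99 #4:7@102]
After op 5 [order #5] market_buy(qty=6): fills=#5x#2:4@99 #5x#4:2@102; bids=[#1:8@96] asks=[#4:5@102]
After op 6 [order #6] limit_sell(price=101, qty=4): fills=none; bids=[#1:8@96] asks=[#6:4@101 #4:5@102]
After op 7 [order #7] market_buy(qty=3): fills=#7x#6:3@101; bids=[#1:8@96] asks=[#6:1@101 #4:5@102]
After op 8 [order #8] limit_sell(price=97, qty=10): fills=none; bids=[#1:8@96] asks=[#8:10@97 #6:1@101 #4:5@102]
After op 9 [order #9] limit_sell(price=105, qty=9): fills=none; bids=[#1:8@96] asks=[#8:10@97 #6:1@101 #4:5@102 #9:9@105]

Answer: 5@99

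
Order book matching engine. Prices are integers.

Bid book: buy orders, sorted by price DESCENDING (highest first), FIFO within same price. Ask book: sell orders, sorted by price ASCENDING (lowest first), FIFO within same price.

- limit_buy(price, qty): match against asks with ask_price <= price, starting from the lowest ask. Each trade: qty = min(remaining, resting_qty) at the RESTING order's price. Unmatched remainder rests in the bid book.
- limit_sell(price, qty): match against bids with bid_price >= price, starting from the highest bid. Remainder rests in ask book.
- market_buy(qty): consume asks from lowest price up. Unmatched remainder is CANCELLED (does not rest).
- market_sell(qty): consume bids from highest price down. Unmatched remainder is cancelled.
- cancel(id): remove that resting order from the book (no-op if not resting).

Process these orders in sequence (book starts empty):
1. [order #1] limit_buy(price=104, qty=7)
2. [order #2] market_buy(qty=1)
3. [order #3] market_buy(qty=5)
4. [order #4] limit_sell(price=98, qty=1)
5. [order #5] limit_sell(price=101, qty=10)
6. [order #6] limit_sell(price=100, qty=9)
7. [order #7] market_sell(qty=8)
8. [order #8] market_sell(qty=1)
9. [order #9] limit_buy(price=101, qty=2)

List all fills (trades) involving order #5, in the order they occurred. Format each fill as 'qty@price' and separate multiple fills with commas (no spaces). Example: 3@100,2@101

After op 1 [order #1] limit_buy(price=104, qty=7): fills=none; bids=[#1:7@104] asks=[-]
After op 2 [order #2] market_buy(qty=1): fills=none; bids=[#1:7@104] asks=[-]
After op 3 [order #3] market_buy(qty=5): fills=none; bids=[#1:7@104] asks=[-]
After op 4 [order #4] limit_sell(price=98, qty=1): fills=#1x#4:1@104; bids=[#1:6@104] asks=[-]
After op 5 [order #5] limit_sell(price=101, qty=10): fills=#1x#5:6@104; bids=[-] asks=[#5:4@101]
After op 6 [order #6] limit_sell(price=100, qty=9): fills=none; bids=[-] asks=[#6:9@100 #5:4@101]
After op 7 [order #7] market_sell(qty=8): fills=none; bids=[-] asks=[#6:9@100 #5:4@101]
After op 8 [order #8] market_sell(qty=1): fills=none; bids=[-] asks=[#6:9@100 #5:4@101]
After op 9 [order #9] limit_buy(price=101, qty=2): fills=#9x#6:2@100; bids=[-] asks=[#6:7@100 #5:4@101]

Answer: 6@104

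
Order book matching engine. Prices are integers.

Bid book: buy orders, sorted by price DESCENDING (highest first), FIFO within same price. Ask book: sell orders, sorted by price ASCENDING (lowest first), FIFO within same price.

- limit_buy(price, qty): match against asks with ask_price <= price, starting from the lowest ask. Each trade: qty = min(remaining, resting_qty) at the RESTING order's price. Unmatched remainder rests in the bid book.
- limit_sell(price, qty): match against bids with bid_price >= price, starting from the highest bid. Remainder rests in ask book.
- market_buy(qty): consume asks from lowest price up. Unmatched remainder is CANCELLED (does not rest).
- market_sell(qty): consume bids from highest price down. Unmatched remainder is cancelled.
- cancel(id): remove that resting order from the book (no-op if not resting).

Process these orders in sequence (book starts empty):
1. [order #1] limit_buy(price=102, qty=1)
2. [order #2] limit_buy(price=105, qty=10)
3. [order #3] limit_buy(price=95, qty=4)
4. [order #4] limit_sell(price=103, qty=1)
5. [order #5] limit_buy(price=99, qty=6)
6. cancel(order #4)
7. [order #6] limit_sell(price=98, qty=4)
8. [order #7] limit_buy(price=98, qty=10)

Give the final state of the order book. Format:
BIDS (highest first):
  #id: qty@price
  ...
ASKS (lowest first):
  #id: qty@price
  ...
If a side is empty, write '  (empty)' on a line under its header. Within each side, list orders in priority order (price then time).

Answer: BIDS (highest first):
  #2: 5@105
  #1: 1@102
  #5: 6@99
  #7: 10@98
  #3: 4@95
ASKS (lowest first):
  (empty)

Derivation:
After op 1 [order #1] limit_buy(price=102, qty=1): fills=none; bids=[#1:1@102] asks=[-]
After op 2 [order #2] limit_buy(price=105, qty=10): fills=none; bids=[#2:10@105 #1:1@102] asks=[-]
After op 3 [order #3] limit_buy(price=95, qty=4): fills=none; bids=[#2:10@105 #1:1@102 #3:4@95] asks=[-]
After op 4 [order #4] limit_sell(price=103, qty=1): fills=#2x#4:1@105; bids=[#2:9@105 #1:1@102 #3:4@95] asks=[-]
After op 5 [order #5] limit_buy(price=99, qty=6): fills=none; bids=[#2:9@105 #1:1@102 #5:6@99 #3:4@95] asks=[-]
After op 6 cancel(order #4): fills=none; bids=[#2:9@105 #1:1@102 #5:6@99 #3:4@95] asks=[-]
After op 7 [order #6] limit_sell(price=98, qty=4): fills=#2x#6:4@105; bids=[#2:5@105 #1:1@102 #5:6@99 #3:4@95] asks=[-]
After op 8 [order #7] limit_buy(price=98, qty=10): fills=none; bids=[#2:5@105 #1:1@102 #5:6@99 #7:10@98 #3:4@95] asks=[-]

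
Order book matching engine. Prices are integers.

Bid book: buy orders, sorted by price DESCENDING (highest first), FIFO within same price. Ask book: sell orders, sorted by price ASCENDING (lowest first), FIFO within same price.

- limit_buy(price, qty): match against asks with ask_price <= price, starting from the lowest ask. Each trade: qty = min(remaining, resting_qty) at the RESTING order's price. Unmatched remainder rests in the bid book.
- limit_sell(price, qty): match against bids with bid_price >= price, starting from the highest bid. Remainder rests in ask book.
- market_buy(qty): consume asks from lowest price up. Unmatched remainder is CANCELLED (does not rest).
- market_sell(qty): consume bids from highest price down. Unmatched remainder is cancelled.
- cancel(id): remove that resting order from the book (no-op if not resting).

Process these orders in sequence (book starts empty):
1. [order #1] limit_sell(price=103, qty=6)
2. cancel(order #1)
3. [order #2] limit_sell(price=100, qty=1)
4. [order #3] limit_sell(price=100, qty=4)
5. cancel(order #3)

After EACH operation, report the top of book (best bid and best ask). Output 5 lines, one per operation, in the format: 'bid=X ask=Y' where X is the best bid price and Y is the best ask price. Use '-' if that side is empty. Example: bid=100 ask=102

After op 1 [order #1] limit_sell(price=103, qty=6): fills=none; bids=[-] asks=[#1:6@103]
After op 2 cancel(order #1): fills=none; bids=[-] asks=[-]
After op 3 [order #2] limit_sell(price=100, qty=1): fills=none; bids=[-] asks=[#2:1@100]
After op 4 [order #3] limit_sell(price=100, qty=4): fills=none; bids=[-] asks=[#2:1@100 #3:4@100]
After op 5 cancel(order #3): fills=none; bids=[-] asks=[#2:1@100]

Answer: bid=- ask=103
bid=- ask=-
bid=- ask=100
bid=- ask=100
bid=- ask=100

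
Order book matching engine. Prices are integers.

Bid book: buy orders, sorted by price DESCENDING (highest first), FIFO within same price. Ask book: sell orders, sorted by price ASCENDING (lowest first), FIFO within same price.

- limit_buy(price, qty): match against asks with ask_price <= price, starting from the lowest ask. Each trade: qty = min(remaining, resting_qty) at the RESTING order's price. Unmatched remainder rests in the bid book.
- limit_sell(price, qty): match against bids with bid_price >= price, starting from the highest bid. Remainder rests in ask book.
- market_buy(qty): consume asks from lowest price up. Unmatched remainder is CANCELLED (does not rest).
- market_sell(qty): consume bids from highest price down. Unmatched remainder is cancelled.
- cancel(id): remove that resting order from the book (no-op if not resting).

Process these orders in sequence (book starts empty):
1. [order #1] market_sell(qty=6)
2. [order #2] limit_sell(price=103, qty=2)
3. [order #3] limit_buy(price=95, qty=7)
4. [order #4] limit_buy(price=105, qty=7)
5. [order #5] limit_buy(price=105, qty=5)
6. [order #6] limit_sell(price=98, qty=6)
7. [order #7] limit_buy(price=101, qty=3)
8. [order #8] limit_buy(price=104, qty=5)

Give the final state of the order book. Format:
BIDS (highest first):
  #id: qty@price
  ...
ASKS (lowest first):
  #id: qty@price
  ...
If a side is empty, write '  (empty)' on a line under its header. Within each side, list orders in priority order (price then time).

After op 1 [order #1] market_sell(qty=6): fills=none; bids=[-] asks=[-]
After op 2 [order #2] limit_sell(price=103, qty=2): fills=none; bids=[-] asks=[#2:2@103]
After op 3 [order #3] limit_buy(price=95, qty=7): fills=none; bids=[#3:7@95] asks=[#2:2@103]
After op 4 [order #4] limit_buy(price=105, qty=7): fills=#4x#2:2@103; bids=[#4:5@105 #3:7@95] asks=[-]
After op 5 [order #5] limit_buy(price=105, qty=5): fills=none; bids=[#4:5@105 #5:5@105 #3:7@95] asks=[-]
After op 6 [order #6] limit_sell(price=98, qty=6): fills=#4x#6:5@105 #5x#6:1@105; bids=[#5:4@105 #3:7@95] asks=[-]
After op 7 [order #7] limit_buy(price=101, qty=3): fills=none; bids=[#5:4@105 #7:3@101 #3:7@95] asks=[-]
After op 8 [order #8] limit_buy(price=104, qty=5): fills=none; bids=[#5:4@105 #8:5@104 #7:3@101 #3:7@95] asks=[-]

Answer: BIDS (highest first):
  #5: 4@105
  #8: 5@104
  #7: 3@101
  #3: 7@95
ASKS (lowest first):
  (empty)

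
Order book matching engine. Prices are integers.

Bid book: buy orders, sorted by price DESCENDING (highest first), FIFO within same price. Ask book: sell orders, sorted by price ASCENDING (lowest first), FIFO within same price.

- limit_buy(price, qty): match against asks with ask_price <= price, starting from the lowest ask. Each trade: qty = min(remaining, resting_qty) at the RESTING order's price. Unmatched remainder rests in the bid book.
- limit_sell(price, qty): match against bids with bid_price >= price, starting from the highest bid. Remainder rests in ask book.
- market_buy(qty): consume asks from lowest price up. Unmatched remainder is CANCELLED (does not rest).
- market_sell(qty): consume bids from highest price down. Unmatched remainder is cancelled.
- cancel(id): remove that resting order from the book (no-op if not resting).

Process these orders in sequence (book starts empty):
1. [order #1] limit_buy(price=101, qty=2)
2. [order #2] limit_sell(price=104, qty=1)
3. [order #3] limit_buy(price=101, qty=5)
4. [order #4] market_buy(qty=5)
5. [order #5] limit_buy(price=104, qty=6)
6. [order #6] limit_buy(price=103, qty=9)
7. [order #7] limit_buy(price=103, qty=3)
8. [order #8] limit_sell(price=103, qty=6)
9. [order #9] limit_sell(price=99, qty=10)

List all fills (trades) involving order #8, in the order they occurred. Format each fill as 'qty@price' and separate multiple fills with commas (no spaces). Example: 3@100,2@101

After op 1 [order #1] limit_buy(price=101, qty=2): fills=none; bids=[#1:2@101] asks=[-]
After op 2 [order #2] limit_sell(price=104, qty=1): fills=none; bids=[#1:2@101] asks=[#2:1@104]
After op 3 [order #3] limit_buy(price=101, qty=5): fills=none; bids=[#1:2@101 #3:5@101] asks=[#2:1@104]
After op 4 [order #4] market_buy(qty=5): fills=#4x#2:1@104; bids=[#1:2@101 #3:5@101] asks=[-]
After op 5 [order #5] limit_buy(price=104, qty=6): fills=none; bids=[#5:6@104 #1:2@101 #3:5@101] asks=[-]
After op 6 [order #6] limit_buy(price=103, qty=9): fills=none; bids=[#5:6@104 #6:9@103 #1:2@101 #3:5@101] asks=[-]
After op 7 [order #7] limit_buy(price=103, qty=3): fills=none; bids=[#5:6@104 #6:9@103 #7:3@103 #1:2@101 #3:5@101] asks=[-]
After op 8 [order #8] limit_sell(price=103, qty=6): fills=#5x#8:6@104; bids=[#6:9@103 #7:3@103 #1:2@101 #3:5@101] asks=[-]
After op 9 [order #9] limit_sell(price=99, qty=10): fills=#6x#9:9@103 #7x#9:1@103; bids=[#7:2@103 #1:2@101 #3:5@101] asks=[-]

Answer: 6@104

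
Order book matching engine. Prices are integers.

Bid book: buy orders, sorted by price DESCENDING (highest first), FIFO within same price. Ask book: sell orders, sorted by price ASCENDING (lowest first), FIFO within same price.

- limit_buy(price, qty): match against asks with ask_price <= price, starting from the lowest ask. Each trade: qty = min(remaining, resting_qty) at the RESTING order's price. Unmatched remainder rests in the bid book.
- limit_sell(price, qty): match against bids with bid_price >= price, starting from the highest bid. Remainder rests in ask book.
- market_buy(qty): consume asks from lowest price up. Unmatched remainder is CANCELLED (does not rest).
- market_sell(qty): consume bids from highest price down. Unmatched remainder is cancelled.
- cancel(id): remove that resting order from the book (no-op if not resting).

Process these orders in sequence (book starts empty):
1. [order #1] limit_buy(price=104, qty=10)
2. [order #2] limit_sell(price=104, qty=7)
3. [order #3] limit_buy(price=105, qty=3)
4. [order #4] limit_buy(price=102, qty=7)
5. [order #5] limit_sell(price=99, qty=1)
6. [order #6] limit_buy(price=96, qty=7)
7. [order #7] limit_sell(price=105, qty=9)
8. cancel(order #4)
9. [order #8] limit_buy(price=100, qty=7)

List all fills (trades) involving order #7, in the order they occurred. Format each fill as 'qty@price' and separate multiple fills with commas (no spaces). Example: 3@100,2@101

Answer: 2@105

Derivation:
After op 1 [order #1] limit_buy(price=104, qty=10): fills=none; bids=[#1:10@104] asks=[-]
After op 2 [order #2] limit_sell(price=104, qty=7): fills=#1x#2:7@104; bids=[#1:3@104] asks=[-]
After op 3 [order #3] limit_buy(price=105, qty=3): fills=none; bids=[#3:3@105 #1:3@104] asks=[-]
After op 4 [order #4] limit_buy(price=102, qty=7): fills=none; bids=[#3:3@105 #1:3@104 #4:7@102] asks=[-]
After op 5 [order #5] limit_sell(price=99, qty=1): fills=#3x#5:1@105; bids=[#3:2@105 #1:3@104 #4:7@102] asks=[-]
After op 6 [order #6] limit_buy(price=96, qty=7): fills=none; bids=[#3:2@105 #1:3@104 #4:7@102 #6:7@96] asks=[-]
After op 7 [order #7] limit_sell(price=105, qty=9): fills=#3x#7:2@105; bids=[#1:3@104 #4:7@102 #6:7@96] asks=[#7:7@105]
After op 8 cancel(order #4): fills=none; bids=[#1:3@104 #6:7@96] asks=[#7:7@105]
After op 9 [order #8] limit_buy(price=100, qty=7): fills=none; bids=[#1:3@104 #8:7@100 #6:7@96] asks=[#7:7@105]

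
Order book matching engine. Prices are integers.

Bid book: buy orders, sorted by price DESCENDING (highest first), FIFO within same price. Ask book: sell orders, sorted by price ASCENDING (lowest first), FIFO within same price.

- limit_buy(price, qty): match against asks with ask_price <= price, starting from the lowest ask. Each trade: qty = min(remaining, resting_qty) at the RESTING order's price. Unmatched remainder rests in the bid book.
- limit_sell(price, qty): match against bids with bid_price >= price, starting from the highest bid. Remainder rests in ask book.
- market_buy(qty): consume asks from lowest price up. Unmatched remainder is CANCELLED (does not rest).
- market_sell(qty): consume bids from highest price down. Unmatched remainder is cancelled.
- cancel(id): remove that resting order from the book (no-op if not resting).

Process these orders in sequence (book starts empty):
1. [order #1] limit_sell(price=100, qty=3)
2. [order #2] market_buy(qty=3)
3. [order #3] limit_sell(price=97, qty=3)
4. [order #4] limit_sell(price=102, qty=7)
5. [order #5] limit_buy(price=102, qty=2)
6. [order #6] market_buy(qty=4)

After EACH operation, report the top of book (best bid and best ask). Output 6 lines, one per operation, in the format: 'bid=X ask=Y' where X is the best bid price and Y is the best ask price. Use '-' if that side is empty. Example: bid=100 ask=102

Answer: bid=- ask=100
bid=- ask=-
bid=- ask=97
bid=- ask=97
bid=- ask=97
bid=- ask=102

Derivation:
After op 1 [order #1] limit_sell(price=100, qty=3): fills=none; bids=[-] asks=[#1:3@100]
After op 2 [order #2] market_buy(qty=3): fills=#2x#1:3@100; bids=[-] asks=[-]
After op 3 [order #3] limit_sell(price=97, qty=3): fills=none; bids=[-] asks=[#3:3@97]
After op 4 [order #4] limit_sell(price=102, qty=7): fills=none; bids=[-] asks=[#3:3@97 #4:7@102]
After op 5 [order #5] limit_buy(price=102, qty=2): fills=#5x#3:2@97; bids=[-] asks=[#3:1@97 #4:7@102]
After op 6 [order #6] market_buy(qty=4): fills=#6x#3:1@97 #6x#4:3@102; bids=[-] asks=[#4:4@102]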